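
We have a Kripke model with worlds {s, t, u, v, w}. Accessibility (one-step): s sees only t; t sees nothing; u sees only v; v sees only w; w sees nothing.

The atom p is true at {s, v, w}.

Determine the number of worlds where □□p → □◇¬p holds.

2

s: □□p is T, □◇¬p is F. ✗
t: □□p is T, □◇¬p is T. ✓
u: □□p is T, □◇¬p is F. ✗
v: □□p is T, □◇¬p is F. ✗
w: □□p is T, □◇¬p is T. ✓
Satisfying worlds: {t, w}.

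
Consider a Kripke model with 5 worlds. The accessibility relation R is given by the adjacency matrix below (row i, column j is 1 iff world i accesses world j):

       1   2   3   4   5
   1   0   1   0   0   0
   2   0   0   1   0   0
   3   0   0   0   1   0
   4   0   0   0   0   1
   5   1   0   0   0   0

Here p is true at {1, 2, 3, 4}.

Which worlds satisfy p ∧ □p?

{1, 2, 3}

1: p is T, □p is T. ✓
2: p is T, □p is T. ✓
3: p is T, □p is T. ✓
4: p is T, □p is F. ✗
5: p is F, □p is T. ✗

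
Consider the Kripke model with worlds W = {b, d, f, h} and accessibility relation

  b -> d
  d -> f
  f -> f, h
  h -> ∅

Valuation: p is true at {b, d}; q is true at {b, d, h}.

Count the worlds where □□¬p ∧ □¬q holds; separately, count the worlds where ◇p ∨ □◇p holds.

For □□¬p ∧ □¬q:
b: □□¬p is T, □¬q is F. ✗
d: □□¬p is T, □¬q is T. ✓
f: □□¬p is T, □¬q is F. ✗
h: □□¬p is T, □¬q is T. ✓
— 2 worlds.
For ◇p ∨ □◇p:
b: ◇p is T, □◇p is F. ✓
d: ◇p is F, □◇p is F. ✗
f: ◇p is F, □◇p is F. ✗
h: ◇p is F, □◇p is T. ✓
— 2 worlds.

2 and 2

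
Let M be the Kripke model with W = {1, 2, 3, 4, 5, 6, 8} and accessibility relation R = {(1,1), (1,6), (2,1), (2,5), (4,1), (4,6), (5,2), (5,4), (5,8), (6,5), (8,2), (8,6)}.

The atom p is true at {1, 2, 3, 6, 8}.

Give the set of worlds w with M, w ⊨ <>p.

1: successors {1, 6}; p there: 1:T, 6:T. ✓
2: successors {1, 5}; p there: 1:T, 5:F. ✓
3: no successors, so <>p fails. ✗
4: successors {1, 6}; p there: 1:T, 6:T. ✓
5: successors {2, 4, 8}; p there: 2:T, 4:F, 8:T. ✓
6: successors {5}; p there: 5:F. ✗
8: successors {2, 6}; p there: 2:T, 6:T. ✓

{1, 2, 4, 5, 8}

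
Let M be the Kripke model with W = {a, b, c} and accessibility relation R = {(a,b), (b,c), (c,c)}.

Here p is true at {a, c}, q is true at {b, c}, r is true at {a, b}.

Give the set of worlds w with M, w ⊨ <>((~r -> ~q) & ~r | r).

{a}

a: successors {b}; (~r -> ~q) & ~r | r there: b:T. ✓
b: successors {c}; (~r -> ~q) & ~r | r there: c:F. ✗
c: successors {c}; (~r -> ~q) & ~r | r there: c:F. ✗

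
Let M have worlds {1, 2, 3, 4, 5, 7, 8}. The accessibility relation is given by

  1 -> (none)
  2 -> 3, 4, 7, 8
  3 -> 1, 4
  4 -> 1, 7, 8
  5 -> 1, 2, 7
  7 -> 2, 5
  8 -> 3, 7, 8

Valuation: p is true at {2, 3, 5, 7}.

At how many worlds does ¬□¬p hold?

5

1: □¬p is T. ✗
2: □¬p is F. ✓
3: □¬p is T. ✗
4: □¬p is F. ✓
5: □¬p is F. ✓
7: □¬p is F. ✓
8: □¬p is F. ✓
Satisfying worlds: {2, 4, 5, 7, 8}.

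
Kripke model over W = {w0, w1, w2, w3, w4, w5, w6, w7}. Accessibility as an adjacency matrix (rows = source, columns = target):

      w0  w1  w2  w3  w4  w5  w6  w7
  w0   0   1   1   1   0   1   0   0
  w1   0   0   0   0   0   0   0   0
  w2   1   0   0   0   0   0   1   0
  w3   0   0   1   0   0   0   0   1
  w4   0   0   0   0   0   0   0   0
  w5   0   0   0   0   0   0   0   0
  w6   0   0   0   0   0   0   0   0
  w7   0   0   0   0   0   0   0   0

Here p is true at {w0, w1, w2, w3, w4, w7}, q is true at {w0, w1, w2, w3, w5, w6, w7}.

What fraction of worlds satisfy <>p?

3/8

w0: successors {w1, w2, w3, w5}; p there: w1:T, w2:T, w3:T, w5:F. ✓
w1: no successors, so <>p fails. ✗
w2: successors {w0, w6}; p there: w0:T, w6:F. ✓
w3: successors {w2, w7}; p there: w2:T, w7:T. ✓
w4: no successors, so <>p fails. ✗
w5: no successors, so <>p fails. ✗
w6: no successors, so <>p fails. ✗
w7: no successors, so <>p fails. ✗
That's 3 of 8 worlds, so 3/8.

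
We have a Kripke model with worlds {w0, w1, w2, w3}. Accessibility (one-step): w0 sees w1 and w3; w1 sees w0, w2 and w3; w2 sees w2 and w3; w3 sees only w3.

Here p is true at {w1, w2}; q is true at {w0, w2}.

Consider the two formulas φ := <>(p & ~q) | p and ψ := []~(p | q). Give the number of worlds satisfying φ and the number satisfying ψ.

3 and 1

For <>(p & ~q) | p:
w0: <>(p & ~q) is T, p is F. ✓
w1: <>(p & ~q) is F, p is T. ✓
w2: <>(p & ~q) is F, p is T. ✓
w3: <>(p & ~q) is F, p is F. ✗
— 3 worlds.
For []~(p | q):
w0: successors {w1, w3}; ~(p | q) there: w1:F, w3:T. ✗
w1: successors {w0, w2, w3}; ~(p | q) there: w0:F, w2:F, w3:T. ✗
w2: successors {w2, w3}; ~(p | q) there: w2:F, w3:T. ✗
w3: successors {w3}; ~(p | q) there: w3:T. ✓
— 1 world.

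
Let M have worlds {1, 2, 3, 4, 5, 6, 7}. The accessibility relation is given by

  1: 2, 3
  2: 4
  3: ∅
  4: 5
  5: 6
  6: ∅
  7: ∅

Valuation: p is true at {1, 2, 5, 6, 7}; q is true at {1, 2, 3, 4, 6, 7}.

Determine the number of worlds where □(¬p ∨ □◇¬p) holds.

5

1: successors {2, 3}; ¬p ∨ □◇¬p there: 2:F, 3:T. ✗
2: successors {4}; ¬p ∨ □◇¬p there: 4:T. ✓
3: no successors, so □(¬p ∨ □◇¬p) holds vacuously. ✓
4: successors {5}; ¬p ∨ □◇¬p there: 5:F. ✗
5: successors {6}; ¬p ∨ □◇¬p there: 6:T. ✓
6: no successors, so □(¬p ∨ □◇¬p) holds vacuously. ✓
7: no successors, so □(¬p ∨ □◇¬p) holds vacuously. ✓
Satisfying worlds: {2, 3, 5, 6, 7}.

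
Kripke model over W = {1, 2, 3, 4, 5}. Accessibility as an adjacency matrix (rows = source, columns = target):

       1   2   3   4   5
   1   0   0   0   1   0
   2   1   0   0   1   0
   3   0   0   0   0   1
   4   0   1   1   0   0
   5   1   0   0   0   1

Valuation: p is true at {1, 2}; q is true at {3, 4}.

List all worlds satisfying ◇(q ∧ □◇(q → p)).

{1, 2, 4}

1: successors {4}; q ∧ □◇(q → p) there: 4:T. ✓
2: successors {1, 4}; q ∧ □◇(q → p) there: 1:F, 4:T. ✓
3: successors {5}; q ∧ □◇(q → p) there: 5:F. ✗
4: successors {2, 3}; q ∧ □◇(q → p) there: 2:F, 3:T. ✓
5: successors {1, 5}; q ∧ □◇(q → p) there: 1:F, 5:F. ✗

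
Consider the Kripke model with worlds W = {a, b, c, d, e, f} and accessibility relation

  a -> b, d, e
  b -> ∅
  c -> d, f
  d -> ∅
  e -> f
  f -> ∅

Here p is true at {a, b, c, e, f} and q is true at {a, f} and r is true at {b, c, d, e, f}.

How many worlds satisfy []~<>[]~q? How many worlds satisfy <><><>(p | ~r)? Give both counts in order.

For []~<>[]~q:
a: successors {b, d, e}; ~<>[]~q there: b:T, d:T, e:F. ✗
b: no successors, so []~<>[]~q holds vacuously. ✓
c: successors {d, f}; ~<>[]~q there: d:T, f:T. ✓
d: no successors, so []~<>[]~q holds vacuously. ✓
e: successors {f}; ~<>[]~q there: f:T. ✓
f: no successors, so []~<>[]~q holds vacuously. ✓
— 5 worlds.
For <><><>(p | ~r):
a: successors {b, d, e}; <><>(p | ~r) there: b:F, d:F, e:F. ✗
b: no successors, so <><><>(p | ~r) fails. ✗
c: successors {d, f}; <><>(p | ~r) there: d:F, f:F. ✗
d: no successors, so <><><>(p | ~r) fails. ✗
e: successors {f}; <><>(p | ~r) there: f:F. ✗
f: no successors, so <><><>(p | ~r) fails. ✗
— 0 worlds.

5 and 0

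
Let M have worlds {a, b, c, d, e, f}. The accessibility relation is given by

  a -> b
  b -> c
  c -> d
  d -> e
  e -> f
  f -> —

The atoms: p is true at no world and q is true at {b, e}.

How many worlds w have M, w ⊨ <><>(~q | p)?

3

a: successors {b}; <>(~q | p) there: b:T. ✓
b: successors {c}; <>(~q | p) there: c:T. ✓
c: successors {d}; <>(~q | p) there: d:F. ✗
d: successors {e}; <>(~q | p) there: e:T. ✓
e: successors {f}; <>(~q | p) there: f:F. ✗
f: no successors, so <><>(~q | p) fails. ✗
Satisfying worlds: {a, b, d}.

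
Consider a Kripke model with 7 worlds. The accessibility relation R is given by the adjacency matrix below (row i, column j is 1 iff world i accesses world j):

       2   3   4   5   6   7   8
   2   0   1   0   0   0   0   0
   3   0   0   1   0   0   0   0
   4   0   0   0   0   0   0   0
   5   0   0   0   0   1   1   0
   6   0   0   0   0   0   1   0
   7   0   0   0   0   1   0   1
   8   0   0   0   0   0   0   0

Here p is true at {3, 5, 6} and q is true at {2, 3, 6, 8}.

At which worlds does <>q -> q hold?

{2, 3, 4, 6, 8}

2: <>q is T, q is T. ✓
3: <>q is F, q is T. ✓
4: <>q is F, q is F. ✓
5: <>q is T, q is F. ✗
6: <>q is F, q is T. ✓
7: <>q is T, q is F. ✗
8: <>q is F, q is T. ✓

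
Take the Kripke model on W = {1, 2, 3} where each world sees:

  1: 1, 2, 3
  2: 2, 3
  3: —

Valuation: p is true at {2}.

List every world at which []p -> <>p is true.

{1, 2}

1: []p is F, <>p is T. ✓
2: []p is F, <>p is T. ✓
3: []p is T, <>p is F. ✗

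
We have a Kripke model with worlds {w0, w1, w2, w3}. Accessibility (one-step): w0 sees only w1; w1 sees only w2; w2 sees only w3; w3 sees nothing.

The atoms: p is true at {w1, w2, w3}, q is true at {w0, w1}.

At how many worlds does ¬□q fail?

w0: □q is T. ✗
w1: □q is F. ✓
w2: □q is F. ✓
w3: □q is T. ✗
Satisfying worlds: {w1, w2}.
So ¬□q fails at the other 2 worlds.

2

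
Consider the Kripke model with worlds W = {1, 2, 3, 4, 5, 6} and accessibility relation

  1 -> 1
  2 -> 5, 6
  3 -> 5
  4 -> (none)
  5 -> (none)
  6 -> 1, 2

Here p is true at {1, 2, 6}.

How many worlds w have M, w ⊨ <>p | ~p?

1: <>p is T, ~p is F. ✓
2: <>p is T, ~p is F. ✓
3: <>p is F, ~p is T. ✓
4: <>p is F, ~p is T. ✓
5: <>p is F, ~p is T. ✓
6: <>p is T, ~p is F. ✓
Satisfying worlds: {1, 2, 3, 4, 5, 6}.

6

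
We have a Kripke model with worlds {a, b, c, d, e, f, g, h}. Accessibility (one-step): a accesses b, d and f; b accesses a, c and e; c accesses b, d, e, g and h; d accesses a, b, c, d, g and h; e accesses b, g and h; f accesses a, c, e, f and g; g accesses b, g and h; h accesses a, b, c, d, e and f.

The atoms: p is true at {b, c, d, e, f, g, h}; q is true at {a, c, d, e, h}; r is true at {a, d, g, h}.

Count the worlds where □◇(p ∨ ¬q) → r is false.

a: □◇(p ∨ ¬q) is T, r is T. ✓
b: □◇(p ∨ ¬q) is T, r is F. ✗
c: □◇(p ∨ ¬q) is T, r is F. ✗
d: □◇(p ∨ ¬q) is T, r is T. ✓
e: □◇(p ∨ ¬q) is T, r is F. ✗
f: □◇(p ∨ ¬q) is T, r is F. ✗
g: □◇(p ∨ ¬q) is T, r is T. ✓
h: □◇(p ∨ ¬q) is T, r is T. ✓
Satisfying worlds: {a, d, g, h}.
So □◇(p ∨ ¬q) → r fails at the other 4 worlds.

4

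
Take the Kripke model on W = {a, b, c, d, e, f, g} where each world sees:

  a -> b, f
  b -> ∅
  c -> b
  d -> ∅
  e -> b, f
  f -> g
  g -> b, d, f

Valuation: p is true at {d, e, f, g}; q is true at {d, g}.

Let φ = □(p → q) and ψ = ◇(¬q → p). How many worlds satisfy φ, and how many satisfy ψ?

For □(p → q):
a: successors {b, f}; p → q there: b:T, f:F. ✗
b: no successors, so □(p → q) holds vacuously. ✓
c: successors {b}; p → q there: b:T. ✓
d: no successors, so □(p → q) holds vacuously. ✓
e: successors {b, f}; p → q there: b:T, f:F. ✗
f: successors {g}; p → q there: g:T. ✓
g: successors {b, d, f}; p → q there: b:T, d:T, f:F. ✗
— 4 worlds.
For ◇(¬q → p):
a: successors {b, f}; ¬q → p there: b:F, f:T. ✓
b: no successors, so ◇(¬q → p) fails. ✗
c: successors {b}; ¬q → p there: b:F. ✗
d: no successors, so ◇(¬q → p) fails. ✗
e: successors {b, f}; ¬q → p there: b:F, f:T. ✓
f: successors {g}; ¬q → p there: g:T. ✓
g: successors {b, d, f}; ¬q → p there: b:F, d:T, f:T. ✓
— 4 worlds.

4 and 4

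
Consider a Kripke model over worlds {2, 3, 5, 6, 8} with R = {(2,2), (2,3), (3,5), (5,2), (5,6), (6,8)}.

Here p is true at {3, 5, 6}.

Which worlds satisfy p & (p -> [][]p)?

{6}

2: p is F, p -> [][]p is T. ✗
3: p is T, p -> [][]p is F. ✗
5: p is T, p -> [][]p is F. ✗
6: p is T, p -> [][]p is T. ✓
8: p is F, p -> [][]p is T. ✗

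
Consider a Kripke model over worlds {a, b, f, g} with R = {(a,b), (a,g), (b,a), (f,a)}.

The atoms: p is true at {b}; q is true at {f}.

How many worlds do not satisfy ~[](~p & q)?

a: [](~p & q) is F. ✓
b: [](~p & q) is F. ✓
f: [](~p & q) is F. ✓
g: [](~p & q) is T. ✗
Satisfying worlds: {a, b, f}.
So ~[](~p & q) fails at the other 1 world.

1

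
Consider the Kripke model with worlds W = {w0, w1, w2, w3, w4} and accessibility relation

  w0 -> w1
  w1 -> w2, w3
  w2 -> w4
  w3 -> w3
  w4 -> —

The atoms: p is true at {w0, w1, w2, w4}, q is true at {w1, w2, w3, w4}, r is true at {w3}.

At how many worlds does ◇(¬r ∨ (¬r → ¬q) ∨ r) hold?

4

w0: successors {w1}; ¬r ∨ (¬r → ¬q) ∨ r there: w1:T. ✓
w1: successors {w2, w3}; ¬r ∨ (¬r → ¬q) ∨ r there: w2:T, w3:T. ✓
w2: successors {w4}; ¬r ∨ (¬r → ¬q) ∨ r there: w4:T. ✓
w3: successors {w3}; ¬r ∨ (¬r → ¬q) ∨ r there: w3:T. ✓
w4: no successors, so ◇(¬r ∨ (¬r → ¬q) ∨ r) fails. ✗
Satisfying worlds: {w0, w1, w2, w3}.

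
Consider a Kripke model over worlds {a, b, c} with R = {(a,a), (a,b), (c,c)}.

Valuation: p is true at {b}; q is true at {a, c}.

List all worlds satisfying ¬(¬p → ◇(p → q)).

∅

a: ¬p → ◇(p → q) is T. ✗
b: ¬p → ◇(p → q) is T. ✗
c: ¬p → ◇(p → q) is T. ✗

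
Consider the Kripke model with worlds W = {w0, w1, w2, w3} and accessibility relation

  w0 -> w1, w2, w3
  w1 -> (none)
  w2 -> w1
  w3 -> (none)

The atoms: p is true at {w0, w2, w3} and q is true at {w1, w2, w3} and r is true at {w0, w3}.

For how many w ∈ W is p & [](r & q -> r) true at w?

3

w0: p is T, [](r & q -> r) is T. ✓
w1: p is F, [](r & q -> r) is T. ✗
w2: p is T, [](r & q -> r) is T. ✓
w3: p is T, [](r & q -> r) is T. ✓
Satisfying worlds: {w0, w2, w3}.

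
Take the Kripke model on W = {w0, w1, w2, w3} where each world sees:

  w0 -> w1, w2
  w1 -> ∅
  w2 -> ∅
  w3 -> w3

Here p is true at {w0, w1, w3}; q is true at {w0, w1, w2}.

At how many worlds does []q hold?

w0: successors {w1, w2}; q there: w1:T, w2:T. ✓
w1: no successors, so []q holds vacuously. ✓
w2: no successors, so []q holds vacuously. ✓
w3: successors {w3}; q there: w3:F. ✗
Satisfying worlds: {w0, w1, w2}.

3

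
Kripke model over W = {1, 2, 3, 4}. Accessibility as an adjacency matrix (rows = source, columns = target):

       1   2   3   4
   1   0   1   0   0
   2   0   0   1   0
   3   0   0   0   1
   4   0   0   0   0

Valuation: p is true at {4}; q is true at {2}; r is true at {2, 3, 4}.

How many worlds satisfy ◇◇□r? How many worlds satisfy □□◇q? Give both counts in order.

2 and 2

For ◇◇□r:
1: successors {2}; ◇□r there: 2:T. ✓
2: successors {3}; ◇□r there: 3:T. ✓
3: successors {4}; ◇□r there: 4:F. ✗
4: no successors, so ◇◇□r fails. ✗
— 2 worlds.
For □□◇q:
1: successors {2}; □◇q there: 2:F. ✗
2: successors {3}; □◇q there: 3:F. ✗
3: successors {4}; □◇q there: 4:T. ✓
4: no successors, so □□◇q holds vacuously. ✓
— 2 worlds.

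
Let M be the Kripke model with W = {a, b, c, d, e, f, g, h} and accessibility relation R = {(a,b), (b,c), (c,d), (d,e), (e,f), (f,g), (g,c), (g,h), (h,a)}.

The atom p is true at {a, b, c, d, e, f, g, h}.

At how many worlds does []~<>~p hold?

8

a: successors {b}; ~<>~p there: b:T. ✓
b: successors {c}; ~<>~p there: c:T. ✓
c: successors {d}; ~<>~p there: d:T. ✓
d: successors {e}; ~<>~p there: e:T. ✓
e: successors {f}; ~<>~p there: f:T. ✓
f: successors {g}; ~<>~p there: g:T. ✓
g: successors {c, h}; ~<>~p there: c:T, h:T. ✓
h: successors {a}; ~<>~p there: a:T. ✓
Satisfying worlds: {a, b, c, d, e, f, g, h}.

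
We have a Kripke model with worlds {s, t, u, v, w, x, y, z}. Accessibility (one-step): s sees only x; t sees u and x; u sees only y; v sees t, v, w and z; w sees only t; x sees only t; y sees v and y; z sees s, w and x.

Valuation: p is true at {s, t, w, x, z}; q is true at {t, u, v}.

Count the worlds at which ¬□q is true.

s: □q is F. ✓
t: □q is F. ✓
u: □q is F. ✓
v: □q is F. ✓
w: □q is T. ✗
x: □q is T. ✗
y: □q is F. ✓
z: □q is F. ✓
Satisfying worlds: {s, t, u, v, y, z}.

6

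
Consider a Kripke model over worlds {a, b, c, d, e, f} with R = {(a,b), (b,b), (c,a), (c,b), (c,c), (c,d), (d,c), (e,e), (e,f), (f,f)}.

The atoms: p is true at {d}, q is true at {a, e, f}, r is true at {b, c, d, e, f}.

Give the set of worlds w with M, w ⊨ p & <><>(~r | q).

{d}

a: p is F, <><>(~r | q) is F. ✗
b: p is F, <><>(~r | q) is F. ✗
c: p is F, <><>(~r | q) is T. ✗
d: p is T, <><>(~r | q) is T. ✓
e: p is F, <><>(~r | q) is T. ✗
f: p is F, <><>(~r | q) is T. ✗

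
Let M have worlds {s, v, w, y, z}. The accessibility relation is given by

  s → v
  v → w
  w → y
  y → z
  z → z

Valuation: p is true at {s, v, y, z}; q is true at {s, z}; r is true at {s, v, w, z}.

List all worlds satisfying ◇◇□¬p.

∅

s: successors {v}; ◇□¬p there: v:F. ✗
v: successors {w}; ◇□¬p there: w:F. ✗
w: successors {y}; ◇□¬p there: y:F. ✗
y: successors {z}; ◇□¬p there: z:F. ✗
z: successors {z}; ◇□¬p there: z:F. ✗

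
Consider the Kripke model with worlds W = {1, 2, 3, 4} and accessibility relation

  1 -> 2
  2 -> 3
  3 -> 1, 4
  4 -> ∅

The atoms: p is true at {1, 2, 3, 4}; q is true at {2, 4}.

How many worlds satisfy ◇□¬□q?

1: successors {2}; □¬□q there: 2:T. ✓
2: successors {3}; □¬□q there: 3:F. ✗
3: successors {1, 4}; □¬□q there: 1:T, 4:T. ✓
4: no successors, so ◇□¬□q fails. ✗
Satisfying worlds: {1, 3}.

2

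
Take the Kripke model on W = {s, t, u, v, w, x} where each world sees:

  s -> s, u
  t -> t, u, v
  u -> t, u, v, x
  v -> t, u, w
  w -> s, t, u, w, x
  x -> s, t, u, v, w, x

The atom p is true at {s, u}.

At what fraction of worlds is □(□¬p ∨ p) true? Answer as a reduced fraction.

s: successors {s, u}; □¬p ∨ p there: s:T, u:T. ✓
t: successors {t, u, v}; □¬p ∨ p there: t:F, u:T, v:F. ✗
u: successors {t, u, v, x}; □¬p ∨ p there: t:F, u:T, v:F, x:F. ✗
v: successors {t, u, w}; □¬p ∨ p there: t:F, u:T, w:F. ✗
w: successors {s, t, u, w, x}; □¬p ∨ p there: s:T, t:F, u:T, w:F, x:F. ✗
x: successors {s, t, u, v, w, x}; □¬p ∨ p there: s:T, t:F, u:T, v:F, w:F, x:F. ✗
That's 1 of 6 worlds, so 1/6.

1/6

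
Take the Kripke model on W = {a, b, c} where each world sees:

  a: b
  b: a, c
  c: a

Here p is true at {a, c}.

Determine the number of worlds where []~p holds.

a: successors {b}; ~p there: b:T. ✓
b: successors {a, c}; ~p there: a:F, c:F. ✗
c: successors {a}; ~p there: a:F. ✗
Satisfying worlds: {a}.

1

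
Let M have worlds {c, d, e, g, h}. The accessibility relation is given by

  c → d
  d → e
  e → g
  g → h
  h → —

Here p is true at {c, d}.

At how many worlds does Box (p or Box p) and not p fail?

c: Box (p or Box p) is T, not p is F. ✗
d: Box (p or Box p) is F, not p is F. ✗
e: Box (p or Box p) is F, not p is T. ✗
g: Box (p or Box p) is T, not p is T. ✓
h: Box (p or Box p) is T, not p is T. ✓
Satisfying worlds: {g, h}.
So Box (p or Box p) and not p fails at the other 3 worlds.

3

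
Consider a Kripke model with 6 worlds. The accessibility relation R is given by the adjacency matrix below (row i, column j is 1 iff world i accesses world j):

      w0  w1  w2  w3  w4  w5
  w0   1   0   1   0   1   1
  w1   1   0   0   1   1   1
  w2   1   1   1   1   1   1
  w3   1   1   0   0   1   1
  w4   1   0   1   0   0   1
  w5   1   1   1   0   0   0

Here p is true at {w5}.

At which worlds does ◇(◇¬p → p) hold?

w0: successors {w0, w2, w4, w5}; ◇¬p → p there: w0:F, w2:F, w4:F, w5:T. ✓
w1: successors {w0, w3, w4, w5}; ◇¬p → p there: w0:F, w3:F, w4:F, w5:T. ✓
w2: successors {w0, w1, w2, w3, w4, w5}; ◇¬p → p there: w0:F, w1:F, w2:F, w3:F, w4:F, w5:T. ✓
w3: successors {w0, w1, w4, w5}; ◇¬p → p there: w0:F, w1:F, w4:F, w5:T. ✓
w4: successors {w0, w2, w5}; ◇¬p → p there: w0:F, w2:F, w5:T. ✓
w5: successors {w0, w1, w2}; ◇¬p → p there: w0:F, w1:F, w2:F. ✗

{w0, w1, w2, w3, w4}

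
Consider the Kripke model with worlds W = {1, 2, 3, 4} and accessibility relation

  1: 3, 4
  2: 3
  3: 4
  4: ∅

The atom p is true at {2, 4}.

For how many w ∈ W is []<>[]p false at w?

1: successors {3, 4}; <>[]p there: 3:T, 4:F. ✗
2: successors {3}; <>[]p there: 3:T. ✓
3: successors {4}; <>[]p there: 4:F. ✗
4: no successors, so []<>[]p holds vacuously. ✓
Satisfying worlds: {2, 4}.
So []<>[]p fails at the other 2 worlds.

2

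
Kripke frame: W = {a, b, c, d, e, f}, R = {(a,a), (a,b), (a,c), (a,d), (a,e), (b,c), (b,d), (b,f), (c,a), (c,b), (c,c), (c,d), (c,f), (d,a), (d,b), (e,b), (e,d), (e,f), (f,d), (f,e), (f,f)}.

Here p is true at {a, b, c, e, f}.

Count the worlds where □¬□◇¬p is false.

5

a: successors {a, b, c, d, e}; ¬□◇¬p there: a:T, b:T, c:T, d:F, e:T. ✗
b: successors {c, d, f}; ¬□◇¬p there: c:T, d:F, f:T. ✗
c: successors {a, b, c, d, f}; ¬□◇¬p there: a:T, b:T, c:T, d:F, f:T. ✗
d: successors {a, b}; ¬□◇¬p there: a:T, b:T. ✓
e: successors {b, d, f}; ¬□◇¬p there: b:T, d:F, f:T. ✗
f: successors {d, e, f}; ¬□◇¬p there: d:F, e:T, f:T. ✗
Satisfying worlds: {d}.
So □¬□◇¬p fails at the other 5 worlds.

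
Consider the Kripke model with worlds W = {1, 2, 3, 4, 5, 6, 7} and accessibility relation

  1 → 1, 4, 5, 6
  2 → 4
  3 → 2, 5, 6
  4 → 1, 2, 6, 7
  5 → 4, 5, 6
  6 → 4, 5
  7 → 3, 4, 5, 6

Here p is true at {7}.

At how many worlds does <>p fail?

1: successors {1, 4, 5, 6}; p there: 1:F, 4:F, 5:F, 6:F. ✗
2: successors {4}; p there: 4:F. ✗
3: successors {2, 5, 6}; p there: 2:F, 5:F, 6:F. ✗
4: successors {1, 2, 6, 7}; p there: 1:F, 2:F, 6:F, 7:T. ✓
5: successors {4, 5, 6}; p there: 4:F, 5:F, 6:F. ✗
6: successors {4, 5}; p there: 4:F, 5:F. ✗
7: successors {3, 4, 5, 6}; p there: 3:F, 4:F, 5:F, 6:F. ✗
Satisfying worlds: {4}.
So <>p fails at the other 6 worlds.

6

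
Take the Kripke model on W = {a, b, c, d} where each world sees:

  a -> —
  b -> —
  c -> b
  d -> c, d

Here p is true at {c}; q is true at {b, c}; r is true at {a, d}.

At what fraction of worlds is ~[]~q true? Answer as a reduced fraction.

1/2

a: []~q is T. ✗
b: []~q is T. ✗
c: []~q is F. ✓
d: []~q is F. ✓
That's 2 of 4 worlds, so 2/4 = 1/2.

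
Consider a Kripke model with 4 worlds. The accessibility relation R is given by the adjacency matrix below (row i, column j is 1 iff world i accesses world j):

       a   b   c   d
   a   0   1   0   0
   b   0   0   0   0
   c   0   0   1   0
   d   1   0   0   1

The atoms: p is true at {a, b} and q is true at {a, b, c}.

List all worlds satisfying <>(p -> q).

{a, c, d}

a: successors {b}; p -> q there: b:T. ✓
b: no successors, so <>(p -> q) fails. ✗
c: successors {c}; p -> q there: c:T. ✓
d: successors {a, d}; p -> q there: a:T, d:T. ✓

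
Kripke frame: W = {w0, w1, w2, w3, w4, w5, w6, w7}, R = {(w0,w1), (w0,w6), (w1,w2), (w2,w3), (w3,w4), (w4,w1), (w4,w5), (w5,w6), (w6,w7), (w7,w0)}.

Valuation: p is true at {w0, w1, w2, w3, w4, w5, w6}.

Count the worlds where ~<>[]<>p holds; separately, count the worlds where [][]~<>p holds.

1 and 0

For ~<>[]<>p:
w0: <>[]<>p is T. ✗
w1: <>[]<>p is T. ✗
w2: <>[]<>p is T. ✗
w3: <>[]<>p is T. ✗
w4: <>[]<>p is T. ✗
w5: <>[]<>p is T. ✗
w6: <>[]<>p is T. ✗
w7: <>[]<>p is F. ✓
— 1 world.
For [][]~<>p:
w0: successors {w1, w6}; []~<>p there: w1:F, w6:F. ✗
w1: successors {w2}; []~<>p there: w2:F. ✗
w2: successors {w3}; []~<>p there: w3:F. ✗
w3: successors {w4}; []~<>p there: w4:F. ✗
w4: successors {w1, w5}; []~<>p there: w1:F, w5:T. ✗
w5: successors {w6}; []~<>p there: w6:F. ✗
w6: successors {w7}; []~<>p there: w7:F. ✗
w7: successors {w0}; []~<>p there: w0:F. ✗
— 0 worlds.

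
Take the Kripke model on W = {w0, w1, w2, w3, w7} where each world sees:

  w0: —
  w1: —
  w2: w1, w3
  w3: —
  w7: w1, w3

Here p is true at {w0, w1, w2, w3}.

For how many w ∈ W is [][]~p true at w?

w0: no successors, so [][]~p holds vacuously. ✓
w1: no successors, so [][]~p holds vacuously. ✓
w2: successors {w1, w3}; []~p there: w1:T, w3:T. ✓
w3: no successors, so [][]~p holds vacuously. ✓
w7: successors {w1, w3}; []~p there: w1:T, w3:T. ✓
Satisfying worlds: {w0, w1, w2, w3, w7}.

5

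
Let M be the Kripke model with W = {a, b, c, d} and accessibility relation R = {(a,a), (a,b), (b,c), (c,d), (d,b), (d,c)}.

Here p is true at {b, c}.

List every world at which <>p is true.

a: successors {a, b}; p there: a:F, b:T. ✓
b: successors {c}; p there: c:T. ✓
c: successors {d}; p there: d:F. ✗
d: successors {b, c}; p there: b:T, c:T. ✓

{a, b, d}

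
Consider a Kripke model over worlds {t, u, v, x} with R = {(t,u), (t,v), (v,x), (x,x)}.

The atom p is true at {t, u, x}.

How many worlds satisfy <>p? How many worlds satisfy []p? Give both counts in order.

3 and 3

For <>p:
t: successors {u, v}; p there: u:T, v:F. ✓
u: no successors, so <>p fails. ✗
v: successors {x}; p there: x:T. ✓
x: successors {x}; p there: x:T. ✓
— 3 worlds.
For []p:
t: successors {u, v}; p there: u:T, v:F. ✗
u: no successors, so []p holds vacuously. ✓
v: successors {x}; p there: x:T. ✓
x: successors {x}; p there: x:T. ✓
— 3 worlds.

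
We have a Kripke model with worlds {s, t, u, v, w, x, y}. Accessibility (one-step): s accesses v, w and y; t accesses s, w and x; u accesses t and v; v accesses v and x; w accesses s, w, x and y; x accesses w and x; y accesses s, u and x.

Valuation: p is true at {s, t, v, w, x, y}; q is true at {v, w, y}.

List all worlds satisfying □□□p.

s: successors {v, w, y}; □□p there: v:T, w:F, y:T. ✗
t: successors {s, w, x}; □□p there: s:F, w:F, x:T. ✗
u: successors {t, v}; □□p there: t:T, v:T. ✓
v: successors {v, x}; □□p there: v:T, x:T. ✓
w: successors {s, w, x, y}; □□p there: s:F, w:F, x:T, y:T. ✗
x: successors {w, x}; □□p there: w:F, x:T. ✗
y: successors {s, u, x}; □□p there: s:F, u:T, x:T. ✗

{u, v}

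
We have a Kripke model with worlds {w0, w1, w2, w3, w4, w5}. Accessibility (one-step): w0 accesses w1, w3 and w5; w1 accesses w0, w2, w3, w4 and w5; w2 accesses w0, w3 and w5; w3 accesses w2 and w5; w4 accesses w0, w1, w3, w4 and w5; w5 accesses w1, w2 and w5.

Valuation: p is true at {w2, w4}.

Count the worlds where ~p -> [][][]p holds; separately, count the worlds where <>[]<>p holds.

For ~p -> [][][]p:
w0: ~p is T, [][][]p is F. ✗
w1: ~p is T, [][][]p is F. ✗
w2: ~p is F, [][][]p is F. ✓
w3: ~p is T, [][][]p is F. ✗
w4: ~p is F, [][][]p is F. ✓
w5: ~p is T, [][][]p is F. ✗
— 2 worlds.
For <>[]<>p:
w0: successors {w1, w3, w5}; []<>p there: w1:F, w3:F, w5:F. ✗
w1: successors {w0, w2, w3, w4, w5}; []<>p there: w0:T, w2:F, w3:F, w4:F, w5:F. ✓
w2: successors {w0, w3, w5}; []<>p there: w0:T, w3:F, w5:F. ✓
w3: successors {w2, w5}; []<>p there: w2:F, w5:F. ✗
w4: successors {w0, w1, w3, w4, w5}; []<>p there: w0:T, w1:F, w3:F, w4:F, w5:F. ✓
w5: successors {w1, w2, w5}; []<>p there: w1:F, w2:F, w5:F. ✗
— 3 worlds.

2 and 3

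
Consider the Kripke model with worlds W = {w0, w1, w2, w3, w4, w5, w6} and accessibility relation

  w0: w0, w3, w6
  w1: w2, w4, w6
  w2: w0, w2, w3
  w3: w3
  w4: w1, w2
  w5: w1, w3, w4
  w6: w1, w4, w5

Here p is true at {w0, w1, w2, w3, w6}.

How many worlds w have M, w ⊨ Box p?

4

w0: successors {w0, w3, w6}; p there: w0:T, w3:T, w6:T. ✓
w1: successors {w2, w4, w6}; p there: w2:T, w4:F, w6:T. ✗
w2: successors {w0, w2, w3}; p there: w0:T, w2:T, w3:T. ✓
w3: successors {w3}; p there: w3:T. ✓
w4: successors {w1, w2}; p there: w1:T, w2:T. ✓
w5: successors {w1, w3, w4}; p there: w1:T, w3:T, w4:F. ✗
w6: successors {w1, w4, w5}; p there: w1:T, w4:F, w5:F. ✗
Satisfying worlds: {w0, w2, w3, w4}.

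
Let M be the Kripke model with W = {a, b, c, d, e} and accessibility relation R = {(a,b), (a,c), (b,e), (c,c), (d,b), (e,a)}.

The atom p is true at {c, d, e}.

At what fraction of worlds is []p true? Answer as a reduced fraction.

2/5

a: successors {b, c}; p there: b:F, c:T. ✗
b: successors {e}; p there: e:T. ✓
c: successors {c}; p there: c:T. ✓
d: successors {b}; p there: b:F. ✗
e: successors {a}; p there: a:F. ✗
That's 2 of 5 worlds, so 2/5.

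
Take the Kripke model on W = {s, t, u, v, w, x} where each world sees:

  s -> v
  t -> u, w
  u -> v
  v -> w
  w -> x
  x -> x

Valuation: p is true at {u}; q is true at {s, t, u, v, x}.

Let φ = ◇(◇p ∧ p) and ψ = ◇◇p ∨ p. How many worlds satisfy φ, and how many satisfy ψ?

0 and 1

For ◇(◇p ∧ p):
s: successors {v}; ◇p ∧ p there: v:F. ✗
t: successors {u, w}; ◇p ∧ p there: u:F, w:F. ✗
u: successors {v}; ◇p ∧ p there: v:F. ✗
v: successors {w}; ◇p ∧ p there: w:F. ✗
w: successors {x}; ◇p ∧ p there: x:F. ✗
x: successors {x}; ◇p ∧ p there: x:F. ✗
— 0 worlds.
For ◇◇p ∨ p:
s: ◇◇p is F, p is F. ✗
t: ◇◇p is F, p is F. ✗
u: ◇◇p is F, p is T. ✓
v: ◇◇p is F, p is F. ✗
w: ◇◇p is F, p is F. ✗
x: ◇◇p is F, p is F. ✗
— 1 world.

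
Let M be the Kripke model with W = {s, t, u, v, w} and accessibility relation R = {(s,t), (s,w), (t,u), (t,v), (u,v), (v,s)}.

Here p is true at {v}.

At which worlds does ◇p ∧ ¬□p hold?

s: ◇p is F, ¬□p is T. ✗
t: ◇p is T, ¬□p is T. ✓
u: ◇p is T, ¬□p is F. ✗
v: ◇p is F, ¬□p is T. ✗
w: ◇p is F, ¬□p is F. ✗

{t}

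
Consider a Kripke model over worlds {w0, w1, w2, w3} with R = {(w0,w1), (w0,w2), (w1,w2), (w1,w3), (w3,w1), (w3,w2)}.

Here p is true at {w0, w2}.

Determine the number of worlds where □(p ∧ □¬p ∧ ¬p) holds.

w0: successors {w1, w2}; p ∧ □¬p ∧ ¬p there: w1:F, w2:F. ✗
w1: successors {w2, w3}; p ∧ □¬p ∧ ¬p there: w2:F, w3:F. ✗
w2: no successors, so □(p ∧ □¬p ∧ ¬p) holds vacuously. ✓
w3: successors {w1, w2}; p ∧ □¬p ∧ ¬p there: w1:F, w2:F. ✗
Satisfying worlds: {w2}.

1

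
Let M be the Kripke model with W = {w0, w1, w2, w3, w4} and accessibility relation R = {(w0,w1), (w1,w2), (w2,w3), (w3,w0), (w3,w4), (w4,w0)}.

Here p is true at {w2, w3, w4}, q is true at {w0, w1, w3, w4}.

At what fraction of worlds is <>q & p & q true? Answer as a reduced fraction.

w0: <>q is T, p & q is F. ✗
w1: <>q is F, p & q is F. ✗
w2: <>q is T, p & q is F. ✗
w3: <>q is T, p & q is T. ✓
w4: <>q is T, p & q is T. ✓
That's 2 of 5 worlds, so 2/5.

2/5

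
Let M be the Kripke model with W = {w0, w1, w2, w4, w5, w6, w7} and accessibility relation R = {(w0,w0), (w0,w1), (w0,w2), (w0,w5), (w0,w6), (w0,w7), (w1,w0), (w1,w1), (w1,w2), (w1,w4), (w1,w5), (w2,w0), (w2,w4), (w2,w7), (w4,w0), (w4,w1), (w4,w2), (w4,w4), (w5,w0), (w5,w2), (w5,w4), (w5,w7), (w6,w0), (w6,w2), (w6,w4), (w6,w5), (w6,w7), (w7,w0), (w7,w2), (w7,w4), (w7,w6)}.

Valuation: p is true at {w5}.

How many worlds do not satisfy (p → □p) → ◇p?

w0: p → □p is T, ◇p is T. ✓
w1: p → □p is T, ◇p is T. ✓
w2: p → □p is T, ◇p is F. ✗
w4: p → □p is T, ◇p is F. ✗
w5: p → □p is F, ◇p is F. ✓
w6: p → □p is T, ◇p is T. ✓
w7: p → □p is T, ◇p is F. ✗
Satisfying worlds: {w0, w1, w5, w6}.
So (p → □p) → ◇p fails at the other 3 worlds.

3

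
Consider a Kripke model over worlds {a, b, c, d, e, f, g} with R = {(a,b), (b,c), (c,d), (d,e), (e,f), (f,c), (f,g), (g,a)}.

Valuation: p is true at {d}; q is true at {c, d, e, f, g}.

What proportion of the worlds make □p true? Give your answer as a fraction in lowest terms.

1/7

a: successors {b}; p there: b:F. ✗
b: successors {c}; p there: c:F. ✗
c: successors {d}; p there: d:T. ✓
d: successors {e}; p there: e:F. ✗
e: successors {f}; p there: f:F. ✗
f: successors {c, g}; p there: c:F, g:F. ✗
g: successors {a}; p there: a:F. ✗
That's 1 of 7 worlds, so 1/7.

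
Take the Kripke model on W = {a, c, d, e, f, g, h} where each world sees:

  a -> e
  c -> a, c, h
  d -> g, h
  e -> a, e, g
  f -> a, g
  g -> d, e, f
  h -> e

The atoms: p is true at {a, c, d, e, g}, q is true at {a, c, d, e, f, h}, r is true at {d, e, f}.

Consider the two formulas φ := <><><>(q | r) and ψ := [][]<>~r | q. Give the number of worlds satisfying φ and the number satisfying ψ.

7 and 6

For <><><>(q | r):
a: successors {e}; <><>(q | r) there: e:T. ✓
c: successors {a, c, h}; <><>(q | r) there: a:T, c:T, h:T. ✓
d: successors {g, h}; <><>(q | r) there: g:T, h:T. ✓
e: successors {a, e, g}; <><>(q | r) there: a:T, e:T, g:T. ✓
f: successors {a, g}; <><>(q | r) there: a:T, g:T. ✓
g: successors {d, e, f}; <><>(q | r) there: d:T, e:T, f:T. ✓
h: successors {e}; <><>(q | r) there: e:T. ✓
— 7 worlds.
For [][]<>~r | q:
a: [][]<>~r is F, q is T. ✓
c: [][]<>~r is F, q is T. ✓
d: [][]<>~r is T, q is T. ✓
e: [][]<>~r is F, q is T. ✓
f: [][]<>~r is T, q is T. ✓
g: [][]<>~r is F, q is F. ✗
h: [][]<>~r is F, q is T. ✓
— 6 worlds.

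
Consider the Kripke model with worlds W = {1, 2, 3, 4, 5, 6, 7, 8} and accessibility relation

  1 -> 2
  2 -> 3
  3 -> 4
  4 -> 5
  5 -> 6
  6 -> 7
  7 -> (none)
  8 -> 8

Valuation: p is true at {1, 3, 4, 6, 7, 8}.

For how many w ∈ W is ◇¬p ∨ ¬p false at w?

4

1: ◇¬p is T, ¬p is F. ✓
2: ◇¬p is F, ¬p is T. ✓
3: ◇¬p is F, ¬p is F. ✗
4: ◇¬p is T, ¬p is F. ✓
5: ◇¬p is F, ¬p is T. ✓
6: ◇¬p is F, ¬p is F. ✗
7: ◇¬p is F, ¬p is F. ✗
8: ◇¬p is F, ¬p is F. ✗
Satisfying worlds: {1, 2, 4, 5}.
So ◇¬p ∨ ¬p fails at the other 4 worlds.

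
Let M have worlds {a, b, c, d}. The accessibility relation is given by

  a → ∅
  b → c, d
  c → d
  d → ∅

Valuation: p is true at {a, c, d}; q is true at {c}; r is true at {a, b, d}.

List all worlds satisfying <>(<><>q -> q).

a: no successors, so <>(<><>q -> q) fails. ✗
b: successors {c, d}; <><>q -> q there: c:T, d:T. ✓
c: successors {d}; <><>q -> q there: d:T. ✓
d: no successors, so <>(<><>q -> q) fails. ✗

{b, c}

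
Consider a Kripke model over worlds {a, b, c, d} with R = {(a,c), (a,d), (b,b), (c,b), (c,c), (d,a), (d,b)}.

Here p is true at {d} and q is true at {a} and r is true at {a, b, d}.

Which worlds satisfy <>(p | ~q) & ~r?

a: <>(p | ~q) is T, ~r is F. ✗
b: <>(p | ~q) is T, ~r is F. ✗
c: <>(p | ~q) is T, ~r is T. ✓
d: <>(p | ~q) is T, ~r is F. ✗

{c}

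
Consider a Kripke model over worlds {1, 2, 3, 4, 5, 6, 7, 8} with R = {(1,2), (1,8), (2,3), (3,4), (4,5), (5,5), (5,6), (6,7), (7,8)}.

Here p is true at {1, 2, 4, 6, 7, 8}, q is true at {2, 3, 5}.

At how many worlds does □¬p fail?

5

1: successors {2, 8}; ¬p there: 2:F, 8:F. ✗
2: successors {3}; ¬p there: 3:T. ✓
3: successors {4}; ¬p there: 4:F. ✗
4: successors {5}; ¬p there: 5:T. ✓
5: successors {5, 6}; ¬p there: 5:T, 6:F. ✗
6: successors {7}; ¬p there: 7:F. ✗
7: successors {8}; ¬p there: 8:F. ✗
8: no successors, so □¬p holds vacuously. ✓
Satisfying worlds: {2, 4, 8}.
So □¬p fails at the other 5 worlds.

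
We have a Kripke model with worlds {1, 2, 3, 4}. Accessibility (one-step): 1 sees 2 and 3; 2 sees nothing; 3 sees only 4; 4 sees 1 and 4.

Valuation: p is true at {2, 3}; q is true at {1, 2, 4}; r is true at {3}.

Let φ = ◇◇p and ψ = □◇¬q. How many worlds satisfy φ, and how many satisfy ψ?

1 and 1

For ◇◇p:
1: successors {2, 3}; ◇p there: 2:F, 3:F. ✗
2: no successors, so ◇◇p fails. ✗
3: successors {4}; ◇p there: 4:F. ✗
4: successors {1, 4}; ◇p there: 1:T, 4:F. ✓
— 1 world.
For □◇¬q:
1: successors {2, 3}; ◇¬q there: 2:F, 3:F. ✗
2: no successors, so □◇¬q holds vacuously. ✓
3: successors {4}; ◇¬q there: 4:F. ✗
4: successors {1, 4}; ◇¬q there: 1:T, 4:F. ✗
— 1 world.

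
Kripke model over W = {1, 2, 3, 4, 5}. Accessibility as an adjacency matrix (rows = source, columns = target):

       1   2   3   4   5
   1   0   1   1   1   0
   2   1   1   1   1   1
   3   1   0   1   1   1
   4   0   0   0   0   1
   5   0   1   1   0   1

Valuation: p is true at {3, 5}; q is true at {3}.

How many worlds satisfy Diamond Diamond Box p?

1: successors {2, 3, 4}; Diamond Box p there: 2:T, 3:T, 4:F. ✓
2: successors {1, 2, 3, 4, 5}; Diamond Box p there: 1:T, 2:T, 3:T, 4:F, 5:F. ✓
3: successors {1, 3, 4, 5}; Diamond Box p there: 1:T, 3:T, 4:F, 5:F. ✓
4: successors {5}; Diamond Box p there: 5:F. ✗
5: successors {2, 3, 5}; Diamond Box p there: 2:T, 3:T, 5:F. ✓
Satisfying worlds: {1, 2, 3, 5}.

4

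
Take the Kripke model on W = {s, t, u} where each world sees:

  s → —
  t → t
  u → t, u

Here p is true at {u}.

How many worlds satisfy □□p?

1

s: no successors, so □□p holds vacuously. ✓
t: successors {t}; □p there: t:F. ✗
u: successors {t, u}; □p there: t:F, u:F. ✗
Satisfying worlds: {s}.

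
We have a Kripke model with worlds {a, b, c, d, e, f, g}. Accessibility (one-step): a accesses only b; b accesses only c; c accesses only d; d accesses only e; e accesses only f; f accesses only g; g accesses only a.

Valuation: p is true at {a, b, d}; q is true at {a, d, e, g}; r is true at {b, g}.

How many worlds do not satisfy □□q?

a: successors {b}; □q there: b:F. ✗
b: successors {c}; □q there: c:T. ✓
c: successors {d}; □q there: d:T. ✓
d: successors {e}; □q there: e:F. ✗
e: successors {f}; □q there: f:T. ✓
f: successors {g}; □q there: g:T. ✓
g: successors {a}; □q there: a:F. ✗
Satisfying worlds: {b, c, e, f}.
So □□q fails at the other 3 worlds.

3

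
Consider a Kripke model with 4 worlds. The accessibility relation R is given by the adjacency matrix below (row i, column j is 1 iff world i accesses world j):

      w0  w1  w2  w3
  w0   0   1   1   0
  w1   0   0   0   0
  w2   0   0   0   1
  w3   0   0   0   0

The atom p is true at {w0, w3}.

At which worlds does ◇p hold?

w0: successors {w1, w2}; p there: w1:F, w2:F. ✗
w1: no successors, so ◇p fails. ✗
w2: successors {w3}; p there: w3:T. ✓
w3: no successors, so ◇p fails. ✗

{w2}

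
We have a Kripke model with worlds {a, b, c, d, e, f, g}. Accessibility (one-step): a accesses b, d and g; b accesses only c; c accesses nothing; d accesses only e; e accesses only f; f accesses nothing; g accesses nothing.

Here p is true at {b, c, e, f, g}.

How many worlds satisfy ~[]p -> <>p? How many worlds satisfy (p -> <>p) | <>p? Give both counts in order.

For ~[]p -> <>p:
a: ~[]p is T, <>p is T. ✓
b: ~[]p is F, <>p is T. ✓
c: ~[]p is F, <>p is F. ✓
d: ~[]p is F, <>p is T. ✓
e: ~[]p is F, <>p is T. ✓
f: ~[]p is F, <>p is F. ✓
g: ~[]p is F, <>p is F. ✓
— 7 worlds.
For (p -> <>p) | <>p:
a: p -> <>p is T, <>p is T. ✓
b: p -> <>p is T, <>p is T. ✓
c: p -> <>p is F, <>p is F. ✗
d: p -> <>p is T, <>p is T. ✓
e: p -> <>p is T, <>p is T. ✓
f: p -> <>p is F, <>p is F. ✗
g: p -> <>p is F, <>p is F. ✗
— 4 worlds.

7 and 4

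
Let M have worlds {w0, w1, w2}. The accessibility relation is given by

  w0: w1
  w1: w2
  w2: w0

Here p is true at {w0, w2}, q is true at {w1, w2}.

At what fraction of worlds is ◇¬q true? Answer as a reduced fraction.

w0: successors {w1}; ¬q there: w1:F. ✗
w1: successors {w2}; ¬q there: w2:F. ✗
w2: successors {w0}; ¬q there: w0:T. ✓
That's 1 of 3 worlds, so 1/3.

1/3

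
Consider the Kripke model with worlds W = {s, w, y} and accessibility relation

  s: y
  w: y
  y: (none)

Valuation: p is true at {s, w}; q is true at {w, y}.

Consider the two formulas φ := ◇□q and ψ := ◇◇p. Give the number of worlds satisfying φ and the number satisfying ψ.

2 and 0

For ◇□q:
s: successors {y}; □q there: y:T. ✓
w: successors {y}; □q there: y:T. ✓
y: no successors, so ◇□q fails. ✗
— 2 worlds.
For ◇◇p:
s: successors {y}; ◇p there: y:F. ✗
w: successors {y}; ◇p there: y:F. ✗
y: no successors, so ◇◇p fails. ✗
— 0 worlds.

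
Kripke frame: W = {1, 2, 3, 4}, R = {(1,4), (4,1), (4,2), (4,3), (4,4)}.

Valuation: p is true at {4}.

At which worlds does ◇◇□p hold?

{1, 4}

1: successors {4}; ◇□p there: 4:T. ✓
2: no successors, so ◇◇□p fails. ✗
3: no successors, so ◇◇□p fails. ✗
4: successors {1, 2, 3, 4}; ◇□p there: 1:F, 2:F, 3:F, 4:T. ✓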